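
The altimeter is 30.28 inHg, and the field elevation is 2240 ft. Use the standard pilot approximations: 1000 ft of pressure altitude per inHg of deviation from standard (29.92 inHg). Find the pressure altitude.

1880 ft

Pressure correction = (29.92 − 30.28) × 1000 = -360 ft.
Pressure altitude = 2240 + (-360) = 1880 ft.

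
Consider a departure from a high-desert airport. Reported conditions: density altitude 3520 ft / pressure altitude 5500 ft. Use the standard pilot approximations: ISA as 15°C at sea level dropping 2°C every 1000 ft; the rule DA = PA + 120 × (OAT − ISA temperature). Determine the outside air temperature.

Density altitude − pressure altitude = 3520 − 5500 = -1980 ft.
At 120 ft/°C that is an ISA deviation of -1980/120 = -16.5°C.
ISA temperature at 5500 ft = 15 − 2 × (5500/1000) = 4°C.
OAT = ISA + deviation = 4 + (-16.5) = -12.5°C.

-12.5°C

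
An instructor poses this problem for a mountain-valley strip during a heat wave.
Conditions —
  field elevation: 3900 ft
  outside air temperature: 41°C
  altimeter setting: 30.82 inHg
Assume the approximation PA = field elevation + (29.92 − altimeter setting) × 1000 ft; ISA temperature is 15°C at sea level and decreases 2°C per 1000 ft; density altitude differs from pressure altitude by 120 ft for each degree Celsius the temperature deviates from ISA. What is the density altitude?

Pressure altitude = 3900 + (29.92 − 30.82) × 1000 = 3900 + (-900) = 3000 ft.
ISA temperature at 3000 ft = 15 − 2 × (3000/1000) = 9°C.
ISA deviation = 41 − 9 = +32°C.
Density altitude = 3000 + 120 × (32) = 6840 ft.

6840 ft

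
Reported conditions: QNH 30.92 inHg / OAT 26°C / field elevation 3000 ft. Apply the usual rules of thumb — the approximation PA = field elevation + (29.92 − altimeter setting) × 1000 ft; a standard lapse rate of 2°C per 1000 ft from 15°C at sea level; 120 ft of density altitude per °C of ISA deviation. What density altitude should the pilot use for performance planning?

Pressure altitude = 3000 + (29.92 − 30.92) × 1000 = 3000 + (-1000) = 2000 ft.
ISA temperature at 2000 ft = 15 − 2 × (2000/1000) = 11°C.
ISA deviation = 26 − 11 = +15°C.
Density altitude = 2000 + 120 × (15) = 3800 ft.

3800 ft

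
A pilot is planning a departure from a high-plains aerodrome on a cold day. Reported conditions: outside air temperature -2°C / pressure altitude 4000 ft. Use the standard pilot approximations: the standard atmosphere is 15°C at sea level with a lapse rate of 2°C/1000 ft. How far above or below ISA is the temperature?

ISA-9°C

ISA temperature at 4000 ft = 15 − 2 × (4000/1000) = 7°C.
Deviation = OAT − ISA = -2 − 7 = -9°C.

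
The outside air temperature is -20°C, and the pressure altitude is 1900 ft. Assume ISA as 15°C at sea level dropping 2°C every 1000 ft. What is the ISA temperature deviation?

ISA temperature at 1900 ft = 15 − 2 × (1900/1000) = 11.2°C.
Deviation = OAT − ISA = -20 − 11.2 = -31.2°C.

ISA-31.2°C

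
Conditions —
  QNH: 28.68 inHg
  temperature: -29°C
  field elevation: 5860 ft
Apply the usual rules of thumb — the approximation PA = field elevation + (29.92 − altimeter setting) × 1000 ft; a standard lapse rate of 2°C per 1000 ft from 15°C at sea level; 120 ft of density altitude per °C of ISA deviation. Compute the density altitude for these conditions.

3524 ft

Pressure altitude = 5860 + (29.92 − 28.68) × 1000 = 5860 + (+1240) = 7100 ft.
ISA temperature at 7100 ft = 15 − 2 × (7100/1000) = 0.8°C.
ISA deviation = -29 − 0.8 = -29.8°C.
Density altitude = 7100 + 120 × (-29.8) = 3524 ft.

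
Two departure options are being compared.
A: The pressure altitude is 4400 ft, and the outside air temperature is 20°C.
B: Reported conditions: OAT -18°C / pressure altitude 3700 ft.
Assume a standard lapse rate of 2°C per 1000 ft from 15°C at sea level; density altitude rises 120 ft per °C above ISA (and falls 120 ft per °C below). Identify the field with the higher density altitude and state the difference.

A by 5428 ft

A: ISA temp = 6.2°C, deviation +13.8°C, DA = 4400 + 120 × 13.8 = 6056 ft.
B: ISA temp = 7.6°C, deviation -25.6°C, DA = 3700 + 120 × (-25.6) = 628 ft.
A is higher by 6056 − 628 = 5428 ft.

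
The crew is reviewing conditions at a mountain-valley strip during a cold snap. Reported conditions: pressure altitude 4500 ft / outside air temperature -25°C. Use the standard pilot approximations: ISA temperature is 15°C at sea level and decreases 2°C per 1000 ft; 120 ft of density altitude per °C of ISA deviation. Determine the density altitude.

780 ft

ISA temperature at 4500 ft = 15 − 2 × (4500/1000) = 6°C.
ISA deviation = -25 − 6 = -31°C.
Density altitude = 4500 + 120 × (-31) = 4500 + (-3720) = 780 ft.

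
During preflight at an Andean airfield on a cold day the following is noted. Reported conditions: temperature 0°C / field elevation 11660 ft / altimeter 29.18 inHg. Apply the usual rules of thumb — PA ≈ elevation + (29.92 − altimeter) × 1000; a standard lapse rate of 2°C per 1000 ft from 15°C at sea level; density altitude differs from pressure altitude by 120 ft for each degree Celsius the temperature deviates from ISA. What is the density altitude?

Pressure altitude = 11660 + (29.92 − 29.18) × 1000 = 11660 + (+740) = 12400 ft.
ISA temperature at 12400 ft = 15 − 2 × (12400/1000) = -9.8°C.
ISA deviation = 0 − (-9.8) = +9.8°C.
Density altitude = 12400 + 120 × (9.8) = 13576 ft.

13576 ft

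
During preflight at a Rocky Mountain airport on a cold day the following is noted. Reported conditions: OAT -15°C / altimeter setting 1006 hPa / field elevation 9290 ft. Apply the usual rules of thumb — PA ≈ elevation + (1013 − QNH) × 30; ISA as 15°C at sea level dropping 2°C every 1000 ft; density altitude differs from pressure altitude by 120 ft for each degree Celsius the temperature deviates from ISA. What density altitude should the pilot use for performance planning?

Pressure altitude = 9290 + (1013 − 1006) × 30 = 9290 + (+210) = 9500 ft.
ISA temperature at 9500 ft = 15 − 2 × (9500/1000) = -4°C.
ISA deviation = -15 − (-4) = -11°C.
Density altitude = 9500 + 120 × (-11) = 8180 ft.

8180 ft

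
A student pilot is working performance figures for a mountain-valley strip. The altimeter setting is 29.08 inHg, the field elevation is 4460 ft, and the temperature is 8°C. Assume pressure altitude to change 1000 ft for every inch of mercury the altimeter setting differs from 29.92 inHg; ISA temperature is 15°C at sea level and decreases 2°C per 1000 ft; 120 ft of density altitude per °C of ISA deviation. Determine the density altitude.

Pressure altitude = 4460 + (29.92 − 29.08) × 1000 = 4460 + (+840) = 5300 ft.
ISA temperature at 5300 ft = 15 − 2 × (5300/1000) = 4.4°C.
ISA deviation = 8 − 4.4 = +3.6°C.
Density altitude = 5300 + 120 × (3.6) = 5732 ft.

5732 ft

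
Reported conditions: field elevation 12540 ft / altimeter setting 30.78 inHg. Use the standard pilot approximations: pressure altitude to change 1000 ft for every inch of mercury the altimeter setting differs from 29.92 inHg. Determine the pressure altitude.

11680 ft

Pressure correction = (29.92 − 30.78) × 1000 = -860 ft.
Pressure altitude = 12540 + (-860) = 11680 ft.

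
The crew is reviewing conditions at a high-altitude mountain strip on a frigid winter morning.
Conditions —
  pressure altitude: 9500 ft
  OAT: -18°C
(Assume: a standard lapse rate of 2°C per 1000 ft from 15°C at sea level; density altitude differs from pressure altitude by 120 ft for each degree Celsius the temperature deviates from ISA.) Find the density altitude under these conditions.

7820 ft

ISA temperature at 9500 ft = 15 − 2 × (9500/1000) = -4°C.
ISA deviation = -18 − (-4) = -14°C.
Density altitude = 9500 + 120 × (-14) = 9500 + (-1680) = 7820 ft.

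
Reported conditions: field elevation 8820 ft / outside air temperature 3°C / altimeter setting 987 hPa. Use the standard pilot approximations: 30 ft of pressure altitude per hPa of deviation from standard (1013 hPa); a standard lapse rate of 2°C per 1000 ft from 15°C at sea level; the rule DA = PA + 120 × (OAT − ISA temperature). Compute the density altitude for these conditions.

Pressure altitude = 8820 + (1013 − 987) × 30 = 8820 + (+780) = 9600 ft.
ISA temperature at 9600 ft = 15 − 2 × (9600/1000) = -4.2°C.
ISA deviation = 3 − (-4.2) = +7.2°C.
Density altitude = 9600 + 120 × (7.2) = 10464 ft.

10464 ft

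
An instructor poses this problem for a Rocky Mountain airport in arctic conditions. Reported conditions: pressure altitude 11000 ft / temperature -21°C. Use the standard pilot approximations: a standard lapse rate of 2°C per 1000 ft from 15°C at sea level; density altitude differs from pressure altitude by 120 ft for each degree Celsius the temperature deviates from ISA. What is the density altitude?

ISA temperature at 11000 ft = 15 − 2 × (11000/1000) = -7°C.
ISA deviation = -21 − (-7) = -14°C.
Density altitude = 11000 + 120 × (-14) = 11000 + (-1680) = 9320 ft.

9320 ft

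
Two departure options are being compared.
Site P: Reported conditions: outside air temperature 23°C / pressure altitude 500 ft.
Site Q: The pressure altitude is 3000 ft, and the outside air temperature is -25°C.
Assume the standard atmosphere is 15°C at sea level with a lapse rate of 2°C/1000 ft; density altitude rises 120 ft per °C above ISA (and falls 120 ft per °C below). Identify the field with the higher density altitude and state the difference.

Site P by 2660 ft

Site P: ISA temp = 14°C, deviation +9°C, DA = 500 + 120 × 9 = 1580 ft.
Site Q: ISA temp = 9°C, deviation -34°C, DA = 3000 + 120 × (-34) = -1080 ft.
Site P is higher by 1580 − (-1080) = 2660 ft.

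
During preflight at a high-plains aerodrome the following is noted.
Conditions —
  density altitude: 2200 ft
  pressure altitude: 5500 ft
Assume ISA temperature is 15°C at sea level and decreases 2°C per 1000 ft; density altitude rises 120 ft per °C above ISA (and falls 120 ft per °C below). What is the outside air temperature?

-23.5°C

Density altitude − pressure altitude = 2200 − 5500 = -3300 ft.
At 120 ft/°C that is an ISA deviation of -3300/120 = -27.5°C.
ISA temperature at 5500 ft = 15 − 2 × (5500/1000) = 4°C.
OAT = ISA + deviation = 4 + (-27.5) = -23.5°C.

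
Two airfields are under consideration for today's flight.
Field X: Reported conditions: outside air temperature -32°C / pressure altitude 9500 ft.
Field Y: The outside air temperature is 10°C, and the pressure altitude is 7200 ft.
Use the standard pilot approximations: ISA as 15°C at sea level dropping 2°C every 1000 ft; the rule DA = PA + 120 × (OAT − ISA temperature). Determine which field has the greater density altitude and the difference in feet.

Field X: ISA temp = -4°C, deviation -28°C, DA = 9500 + 120 × (-28) = 6140 ft.
Field Y: ISA temp = 0.6°C, deviation +9.4°C, DA = 7200 + 120 × 9.4 = 8328 ft.
Field Y is higher by 8328 − 6140 = 2188 ft.

Field Y by 2188 ft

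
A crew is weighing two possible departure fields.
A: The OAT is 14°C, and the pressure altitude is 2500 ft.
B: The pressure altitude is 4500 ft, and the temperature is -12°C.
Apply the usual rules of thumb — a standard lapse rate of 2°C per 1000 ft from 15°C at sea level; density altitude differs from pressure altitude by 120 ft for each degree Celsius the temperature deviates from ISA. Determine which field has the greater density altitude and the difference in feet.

A by 640 ft

A: ISA temp = 10°C, deviation +4°C, DA = 2500 + 120 × 4 = 2980 ft.
B: ISA temp = 6°C, deviation -18°C, DA = 4500 + 120 × (-18) = 2340 ft.
A is higher by 2980 − 2340 = 640 ft.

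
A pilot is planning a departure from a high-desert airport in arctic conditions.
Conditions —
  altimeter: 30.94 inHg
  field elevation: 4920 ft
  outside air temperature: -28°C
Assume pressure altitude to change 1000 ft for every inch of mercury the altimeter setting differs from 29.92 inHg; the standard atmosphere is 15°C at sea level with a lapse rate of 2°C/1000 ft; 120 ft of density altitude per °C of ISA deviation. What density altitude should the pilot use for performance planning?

-324 ft

Pressure altitude = 4920 + (29.92 − 30.94) × 1000 = 4920 + (-1020) = 3900 ft.
ISA temperature at 3900 ft = 15 − 2 × (3900/1000) = 7.2°C.
ISA deviation = -28 − 7.2 = -35.2°C.
Density altitude = 3900 + 120 × (-35.2) = -324 ft.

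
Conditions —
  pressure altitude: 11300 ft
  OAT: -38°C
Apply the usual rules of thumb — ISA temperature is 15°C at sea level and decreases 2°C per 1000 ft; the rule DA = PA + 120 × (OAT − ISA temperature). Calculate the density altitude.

ISA temperature at 11300 ft = 15 − 2 × (11300/1000) = -7.6°C.
ISA deviation = -38 − (-7.6) = -30.4°C.
Density altitude = 11300 + 120 × (-30.4) = 11300 + (-3648) = 7652 ft.

7652 ft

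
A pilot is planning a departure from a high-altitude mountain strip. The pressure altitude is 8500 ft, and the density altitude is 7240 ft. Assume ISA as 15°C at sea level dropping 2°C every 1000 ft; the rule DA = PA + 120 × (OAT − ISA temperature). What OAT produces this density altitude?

-12.5°C

Density altitude − pressure altitude = 7240 − 8500 = -1260 ft.
At 120 ft/°C that is an ISA deviation of -1260/120 = -10.5°C.
ISA temperature at 8500 ft = 15 − 2 × (8500/1000) = -2°C.
OAT = ISA + deviation = -2 + (-10.5) = -12.5°C.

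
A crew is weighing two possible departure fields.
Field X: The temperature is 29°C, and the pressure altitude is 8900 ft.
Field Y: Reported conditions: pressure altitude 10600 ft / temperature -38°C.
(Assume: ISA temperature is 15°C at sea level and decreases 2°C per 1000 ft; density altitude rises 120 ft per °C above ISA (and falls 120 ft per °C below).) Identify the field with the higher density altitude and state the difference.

Field X: ISA temp = -2.8°C, deviation +31.8°C, DA = 8900 + 120 × 31.8 = 12716 ft.
Field Y: ISA temp = -6.2°C, deviation -31.8°C, DA = 10600 + 120 × (-31.8) = 6784 ft.
Field X is higher by 12716 − 6784 = 5932 ft.

Field X by 5932 ft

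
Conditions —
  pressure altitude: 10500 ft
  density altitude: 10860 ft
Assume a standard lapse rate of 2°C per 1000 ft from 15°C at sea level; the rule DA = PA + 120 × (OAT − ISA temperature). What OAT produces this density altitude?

Density altitude − pressure altitude = 10860 − 10500 = +360 ft.
At 120 ft/°C that is an ISA deviation of 360/120 = +3°C.
ISA temperature at 10500 ft = 15 − 2 × (10500/1000) = -6°C.
OAT = ISA + deviation = -6 + (+3) = -3°C.

-3°C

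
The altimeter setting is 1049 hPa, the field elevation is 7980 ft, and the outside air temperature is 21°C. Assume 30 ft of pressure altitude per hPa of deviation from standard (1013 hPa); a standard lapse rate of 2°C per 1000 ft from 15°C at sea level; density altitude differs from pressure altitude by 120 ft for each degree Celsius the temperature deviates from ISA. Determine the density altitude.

9276 ft

Pressure altitude = 7980 + (1013 − 1049) × 30 = 7980 + (-1080) = 6900 ft.
ISA temperature at 6900 ft = 15 − 2 × (6900/1000) = 1.2°C.
ISA deviation = 21 − 1.2 = +19.8°C.
Density altitude = 6900 + 120 × (19.8) = 9276 ft.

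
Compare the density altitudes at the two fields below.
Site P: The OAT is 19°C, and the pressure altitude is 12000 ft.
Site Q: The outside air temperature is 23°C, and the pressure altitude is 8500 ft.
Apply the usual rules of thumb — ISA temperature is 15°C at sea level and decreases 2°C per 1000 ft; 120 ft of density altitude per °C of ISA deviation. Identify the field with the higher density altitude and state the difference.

Site P by 3860 ft

Site P: ISA temp = -9°C, deviation +28°C, DA = 12000 + 120 × 28 = 15360 ft.
Site Q: ISA temp = -2°C, deviation +25°C, DA = 8500 + 120 × 25 = 11500 ft.
Site P is higher by 15360 − 11500 = 3860 ft.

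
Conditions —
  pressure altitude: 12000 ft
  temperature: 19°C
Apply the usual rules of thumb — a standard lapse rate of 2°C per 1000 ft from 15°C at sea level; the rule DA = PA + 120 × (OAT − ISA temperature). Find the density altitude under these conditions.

ISA temperature at 12000 ft = 15 − 2 × (12000/1000) = -9°C.
ISA deviation = 19 − (-9) = +28°C.
Density altitude = 12000 + 120 × (28) = 12000 + (+3360) = 15360 ft.

15360 ft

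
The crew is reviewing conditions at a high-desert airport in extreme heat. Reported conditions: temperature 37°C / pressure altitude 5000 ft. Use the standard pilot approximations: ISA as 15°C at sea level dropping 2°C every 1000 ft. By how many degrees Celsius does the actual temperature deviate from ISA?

ISA temperature at 5000 ft = 15 − 2 × (5000/1000) = 5°C.
Deviation = OAT − ISA = 37 − 5 = +32°C.

ISA+32°C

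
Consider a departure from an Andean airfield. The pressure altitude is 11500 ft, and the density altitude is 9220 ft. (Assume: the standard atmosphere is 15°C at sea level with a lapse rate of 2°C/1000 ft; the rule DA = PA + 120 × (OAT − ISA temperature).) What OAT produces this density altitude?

Density altitude − pressure altitude = 9220 − 11500 = -2280 ft.
At 120 ft/°C that is an ISA deviation of -2280/120 = -19°C.
ISA temperature at 11500 ft = 15 − 2 × (11500/1000) = -8°C.
OAT = ISA + deviation = -8 + (-19) = -27°C.

-27°C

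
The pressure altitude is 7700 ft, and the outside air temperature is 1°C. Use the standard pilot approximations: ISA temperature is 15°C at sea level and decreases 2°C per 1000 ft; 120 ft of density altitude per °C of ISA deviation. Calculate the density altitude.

ISA temperature at 7700 ft = 15 − 2 × (7700/1000) = -0.4°C.
ISA deviation = 1 − (-0.4) = +1.4°C.
Density altitude = 7700 + 120 × (1.4) = 7700 + (+168) = 7868 ft.

7868 ft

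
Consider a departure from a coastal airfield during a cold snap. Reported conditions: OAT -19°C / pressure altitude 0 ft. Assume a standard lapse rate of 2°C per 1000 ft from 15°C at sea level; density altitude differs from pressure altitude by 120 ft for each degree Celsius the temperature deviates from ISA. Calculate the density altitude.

ISA temperature at 0 ft = 15 − 2 × (0/1000) = 15°C.
ISA deviation = -19 − 15 = -34°C.
Density altitude = 0 + 120 × (-34) = 0 + (-4080) = -4080 ft.

-4080 ft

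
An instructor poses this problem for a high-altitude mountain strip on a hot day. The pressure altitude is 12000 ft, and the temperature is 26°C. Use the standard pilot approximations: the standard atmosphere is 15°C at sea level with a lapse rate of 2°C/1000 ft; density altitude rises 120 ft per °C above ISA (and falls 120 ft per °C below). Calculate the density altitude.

16200 ft

ISA temperature at 12000 ft = 15 − 2 × (12000/1000) = -9°C.
ISA deviation = 26 − (-9) = +35°C.
Density altitude = 12000 + 120 × (35) = 12000 + (+4200) = 16200 ft.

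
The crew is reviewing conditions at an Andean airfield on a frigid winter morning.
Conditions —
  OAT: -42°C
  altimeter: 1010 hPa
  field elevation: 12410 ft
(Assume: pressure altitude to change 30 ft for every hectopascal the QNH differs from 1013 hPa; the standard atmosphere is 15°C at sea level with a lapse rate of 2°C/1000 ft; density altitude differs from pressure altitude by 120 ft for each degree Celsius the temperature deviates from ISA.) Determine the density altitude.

8660 ft

Pressure altitude = 12410 + (1013 − 1010) × 30 = 12410 + (+90) = 12500 ft.
ISA temperature at 12500 ft = 15 − 2 × (12500/1000) = -10°C.
ISA deviation = -42 − (-10) = -32°C.
Density altitude = 12500 + 120 × (-32) = 8660 ft.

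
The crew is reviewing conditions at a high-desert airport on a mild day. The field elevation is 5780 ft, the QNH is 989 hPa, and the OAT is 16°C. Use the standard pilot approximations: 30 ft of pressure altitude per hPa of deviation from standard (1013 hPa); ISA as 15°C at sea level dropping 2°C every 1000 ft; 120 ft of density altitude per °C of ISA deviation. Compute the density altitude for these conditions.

Pressure altitude = 5780 + (1013 − 989) × 30 = 5780 + (+720) = 6500 ft.
ISA temperature at 6500 ft = 15 − 2 × (6500/1000) = 2°C.
ISA deviation = 16 − 2 = +14°C.
Density altitude = 6500 + 120 × (14) = 8180 ft.

8180 ft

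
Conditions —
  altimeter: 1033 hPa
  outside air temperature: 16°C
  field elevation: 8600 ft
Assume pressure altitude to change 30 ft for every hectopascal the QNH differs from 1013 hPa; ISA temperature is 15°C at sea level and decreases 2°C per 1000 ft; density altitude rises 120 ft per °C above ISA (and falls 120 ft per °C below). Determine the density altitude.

10040 ft

Pressure altitude = 8600 + (1013 − 1033) × 30 = 8600 + (-600) = 8000 ft.
ISA temperature at 8000 ft = 15 − 2 × (8000/1000) = -1°C.
ISA deviation = 16 − (-1) = +17°C.
Density altitude = 8000 + 120 × (17) = 10040 ft.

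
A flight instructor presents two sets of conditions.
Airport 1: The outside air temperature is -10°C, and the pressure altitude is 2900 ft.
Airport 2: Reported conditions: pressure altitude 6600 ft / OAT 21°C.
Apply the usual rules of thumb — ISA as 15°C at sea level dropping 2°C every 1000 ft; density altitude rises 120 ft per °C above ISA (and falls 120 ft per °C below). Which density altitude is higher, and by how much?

Airport 1: ISA temp = 9.2°C, deviation -19.2°C, DA = 2900 + 120 × (-19.2) = 596 ft.
Airport 2: ISA temp = 1.8°C, deviation +19.2°C, DA = 6600 + 120 × 19.2 = 8904 ft.
Airport 2 is higher by 8904 − 596 = 8308 ft.

Airport 2 by 8308 ft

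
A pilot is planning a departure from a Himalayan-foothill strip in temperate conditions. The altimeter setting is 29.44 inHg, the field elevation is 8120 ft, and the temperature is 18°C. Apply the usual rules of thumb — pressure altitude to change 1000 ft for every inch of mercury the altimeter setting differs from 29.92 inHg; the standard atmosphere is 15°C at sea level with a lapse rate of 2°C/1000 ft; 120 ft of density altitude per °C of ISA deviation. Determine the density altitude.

11024 ft

Pressure altitude = 8120 + (29.92 − 29.44) × 1000 = 8120 + (+480) = 8600 ft.
ISA temperature at 8600 ft = 15 − 2 × (8600/1000) = -2.2°C.
ISA deviation = 18 − (-2.2) = +20.2°C.
Density altitude = 8600 + 120 × (20.2) = 11024 ft.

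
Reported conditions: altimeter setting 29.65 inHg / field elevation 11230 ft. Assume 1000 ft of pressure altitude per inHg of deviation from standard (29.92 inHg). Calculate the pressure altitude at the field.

Pressure correction = (29.92 − 29.65) × 1000 = +270 ft.
Pressure altitude = 11230 + (+270) = 11500 ft.

11500 ft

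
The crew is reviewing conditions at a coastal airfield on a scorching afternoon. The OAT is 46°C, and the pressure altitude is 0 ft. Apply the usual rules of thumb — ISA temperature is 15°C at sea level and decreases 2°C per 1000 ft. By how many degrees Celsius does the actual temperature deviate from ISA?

ISA temperature at 0 ft = 15 − 2 × (0/1000) = 15°C.
Deviation = OAT − ISA = 46 − 15 = +31°C.

ISA+31°C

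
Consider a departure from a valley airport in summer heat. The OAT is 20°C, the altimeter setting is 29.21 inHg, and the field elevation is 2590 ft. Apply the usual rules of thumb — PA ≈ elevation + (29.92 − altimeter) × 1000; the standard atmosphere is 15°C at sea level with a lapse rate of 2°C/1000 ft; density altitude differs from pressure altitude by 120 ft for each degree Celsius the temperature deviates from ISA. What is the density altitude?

4692 ft

Pressure altitude = 2590 + (29.92 − 29.21) × 1000 = 2590 + (+710) = 3300 ft.
ISA temperature at 3300 ft = 15 − 2 × (3300/1000) = 8.4°C.
ISA deviation = 20 − 8.4 = +11.6°C.
Density altitude = 3300 + 120 × (11.6) = 4692 ft.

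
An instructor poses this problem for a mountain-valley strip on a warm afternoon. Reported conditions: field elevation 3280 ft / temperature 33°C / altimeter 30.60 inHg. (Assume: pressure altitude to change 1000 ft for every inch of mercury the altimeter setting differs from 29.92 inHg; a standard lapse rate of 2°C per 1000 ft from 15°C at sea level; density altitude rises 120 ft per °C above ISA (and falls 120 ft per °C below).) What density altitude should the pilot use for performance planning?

Pressure altitude = 3280 + (29.92 − 30.60) × 1000 = 3280 + (-680) = 2600 ft.
ISA temperature at 2600 ft = 15 − 2 × (2600/1000) = 9.8°C.
ISA deviation = 33 − 9.8 = +23.2°C.
Density altitude = 2600 + 120 × (23.2) = 5384 ft.

5384 ft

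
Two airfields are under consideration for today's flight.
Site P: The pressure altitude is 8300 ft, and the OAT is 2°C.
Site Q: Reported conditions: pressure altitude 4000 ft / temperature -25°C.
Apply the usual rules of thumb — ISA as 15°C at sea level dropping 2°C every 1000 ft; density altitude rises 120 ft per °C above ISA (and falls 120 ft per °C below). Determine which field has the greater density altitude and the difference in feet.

Site P by 8572 ft

Site P: ISA temp = -1.6°C, deviation +3.6°C, DA = 8300 + 120 × 3.6 = 8732 ft.
Site Q: ISA temp = 7°C, deviation -32°C, DA = 4000 + 120 × (-32) = 160 ft.
Site P is higher by 8732 − 160 = 8572 ft.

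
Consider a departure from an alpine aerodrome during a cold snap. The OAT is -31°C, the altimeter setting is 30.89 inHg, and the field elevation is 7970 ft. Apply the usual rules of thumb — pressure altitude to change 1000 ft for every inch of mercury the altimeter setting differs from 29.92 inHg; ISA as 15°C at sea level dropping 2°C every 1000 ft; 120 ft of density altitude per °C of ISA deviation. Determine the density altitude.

Pressure altitude = 7970 + (29.92 − 30.89) × 1000 = 7970 + (-970) = 7000 ft.
ISA temperature at 7000 ft = 15 − 2 × (7000/1000) = 1°C.
ISA deviation = -31 − 1 = -32°C.
Density altitude = 7000 + 120 × (-32) = 3160 ft.

3160 ft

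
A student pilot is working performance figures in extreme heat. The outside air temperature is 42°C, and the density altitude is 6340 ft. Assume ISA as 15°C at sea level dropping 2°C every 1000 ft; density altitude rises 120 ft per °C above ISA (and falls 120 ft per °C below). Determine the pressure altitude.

DA = PA + 120 × (OAT − (15 − 2·PA/1000)) = PA + 120·OAT − 1800 + 0.24·PA = 1.24·PA + 120·OAT − 1800.
So 1.24·PA = 6340 − 120 × 42 + 1800 = 3100.
PA = 3100 / 1.24 = 2500 ft.

2500 ft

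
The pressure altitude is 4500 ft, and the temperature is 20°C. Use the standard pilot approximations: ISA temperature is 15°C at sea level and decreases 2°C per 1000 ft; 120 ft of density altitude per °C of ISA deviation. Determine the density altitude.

ISA temperature at 4500 ft = 15 − 2 × (4500/1000) = 6°C.
ISA deviation = 20 − 6 = +14°C.
Density altitude = 4500 + 120 × (14) = 4500 + (+1680) = 6180 ft.

6180 ft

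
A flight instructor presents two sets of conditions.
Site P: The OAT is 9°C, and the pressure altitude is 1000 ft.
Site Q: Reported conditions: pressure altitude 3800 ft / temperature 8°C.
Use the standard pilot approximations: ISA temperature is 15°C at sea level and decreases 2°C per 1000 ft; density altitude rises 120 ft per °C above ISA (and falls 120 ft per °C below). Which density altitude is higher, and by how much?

Site P: ISA temp = 13°C, deviation -4°C, DA = 1000 + 120 × (-4) = 520 ft.
Site Q: ISA temp = 7.4°C, deviation +0.6°C, DA = 3800 + 120 × 0.6 = 3872 ft.
Site Q is higher by 3872 − 520 = 3352 ft.

Site Q by 3352 ft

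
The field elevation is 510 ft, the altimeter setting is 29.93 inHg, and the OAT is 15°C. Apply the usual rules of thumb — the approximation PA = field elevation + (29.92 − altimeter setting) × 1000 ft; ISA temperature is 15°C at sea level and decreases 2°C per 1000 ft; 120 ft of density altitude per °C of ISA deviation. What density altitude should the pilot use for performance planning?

620 ft

Pressure altitude = 510 + (29.92 − 29.93) × 1000 = 510 + (-10) = 500 ft.
ISA temperature at 500 ft = 15 − 2 × (500/1000) = 14°C.
ISA deviation = 15 − 14 = +1°C.
Density altitude = 500 + 120 × (1) = 620 ft.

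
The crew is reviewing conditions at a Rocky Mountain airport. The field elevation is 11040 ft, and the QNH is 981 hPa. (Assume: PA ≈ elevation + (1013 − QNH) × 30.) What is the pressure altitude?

Pressure correction = (1013 − 981) × 30 = +960 ft.
Pressure altitude = 11040 + (+960) = 12000 ft.

12000 ft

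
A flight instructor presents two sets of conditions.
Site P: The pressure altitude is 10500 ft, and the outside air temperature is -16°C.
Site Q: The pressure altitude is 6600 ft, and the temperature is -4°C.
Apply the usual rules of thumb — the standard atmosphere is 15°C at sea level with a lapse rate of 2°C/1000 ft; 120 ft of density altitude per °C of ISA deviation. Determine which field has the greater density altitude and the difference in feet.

Site P by 3396 ft

Site P: ISA temp = -6°C, deviation -10°C, DA = 10500 + 120 × (-10) = 9300 ft.
Site Q: ISA temp = 1.8°C, deviation -5.8°C, DA = 6600 + 120 × (-5.8) = 5904 ft.
Site P is higher by 9300 − 5904 = 3396 ft.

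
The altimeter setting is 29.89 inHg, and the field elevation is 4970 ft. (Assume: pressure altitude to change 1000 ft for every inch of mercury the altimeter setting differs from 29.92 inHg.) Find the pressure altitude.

Pressure correction = (29.92 − 29.89) × 1000 = +30 ft.
Pressure altitude = 4970 + (+30) = 5000 ft.

5000 ft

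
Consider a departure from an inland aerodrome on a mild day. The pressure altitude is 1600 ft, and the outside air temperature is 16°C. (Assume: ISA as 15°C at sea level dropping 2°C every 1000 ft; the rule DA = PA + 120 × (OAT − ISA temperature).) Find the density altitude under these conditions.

2104 ft

ISA temperature at 1600 ft = 15 − 2 × (1600/1000) = 11.8°C.
ISA deviation = 16 − 11.8 = +4.2°C.
Density altitude = 1600 + 120 × (4.2) = 1600 + (+504) = 2104 ft.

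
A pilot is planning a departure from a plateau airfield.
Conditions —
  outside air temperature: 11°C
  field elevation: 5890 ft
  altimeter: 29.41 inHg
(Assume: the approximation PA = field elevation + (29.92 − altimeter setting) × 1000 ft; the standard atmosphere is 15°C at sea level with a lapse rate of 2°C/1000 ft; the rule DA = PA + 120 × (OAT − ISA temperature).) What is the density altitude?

Pressure altitude = 5890 + (29.92 − 29.41) × 1000 = 5890 + (+510) = 6400 ft.
ISA temperature at 6400 ft = 15 − 2 × (6400/1000) = 2.2°C.
ISA deviation = 11 − 2.2 = +8.8°C.
Density altitude = 6400 + 120 × (8.8) = 7456 ft.

7456 ft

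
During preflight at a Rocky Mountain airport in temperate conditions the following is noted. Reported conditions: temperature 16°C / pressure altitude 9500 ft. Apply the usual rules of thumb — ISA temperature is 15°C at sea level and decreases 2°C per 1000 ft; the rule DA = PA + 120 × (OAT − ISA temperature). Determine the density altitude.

ISA temperature at 9500 ft = 15 − 2 × (9500/1000) = -4°C.
ISA deviation = 16 − (-4) = +20°C.
Density altitude = 9500 + 120 × (20) = 9500 + (+2400) = 11900 ft.

11900 ft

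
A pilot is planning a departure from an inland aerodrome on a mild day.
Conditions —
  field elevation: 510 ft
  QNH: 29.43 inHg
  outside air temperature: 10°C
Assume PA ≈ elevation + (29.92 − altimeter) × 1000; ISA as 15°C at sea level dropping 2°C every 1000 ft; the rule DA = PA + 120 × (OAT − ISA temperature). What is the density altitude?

640 ft

Pressure altitude = 510 + (29.92 − 29.43) × 1000 = 510 + (+490) = 1000 ft.
ISA temperature at 1000 ft = 15 − 2 × (1000/1000) = 13°C.
ISA deviation = 10 − 13 = -3°C.
Density altitude = 1000 + 120 × (-3) = 640 ft.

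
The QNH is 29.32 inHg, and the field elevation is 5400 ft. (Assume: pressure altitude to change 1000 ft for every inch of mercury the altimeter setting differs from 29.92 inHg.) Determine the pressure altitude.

6000 ft

Pressure correction = (29.92 − 29.32) × 1000 = +600 ft.
Pressure altitude = 5400 + (+600) = 6000 ft.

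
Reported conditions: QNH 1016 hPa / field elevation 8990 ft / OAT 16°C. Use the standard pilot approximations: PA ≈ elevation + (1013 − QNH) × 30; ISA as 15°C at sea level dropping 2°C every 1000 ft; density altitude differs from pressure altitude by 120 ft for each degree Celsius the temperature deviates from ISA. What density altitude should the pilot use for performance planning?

Pressure altitude = 8990 + (1013 − 1016) × 30 = 8990 + (-90) = 8900 ft.
ISA temperature at 8900 ft = 15 − 2 × (8900/1000) = -2.8°C.
ISA deviation = 16 − (-2.8) = +18.8°C.
Density altitude = 8900 + 120 × (18.8) = 11156 ft.

11156 ft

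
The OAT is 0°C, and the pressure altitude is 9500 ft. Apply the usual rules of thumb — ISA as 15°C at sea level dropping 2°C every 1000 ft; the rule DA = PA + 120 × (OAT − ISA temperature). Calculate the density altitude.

ISA temperature at 9500 ft = 15 − 2 × (9500/1000) = -4°C.
ISA deviation = 0 − (-4) = +4°C.
Density altitude = 9500 + 120 × (4) = 9500 + (+480) = 9980 ft.

9980 ft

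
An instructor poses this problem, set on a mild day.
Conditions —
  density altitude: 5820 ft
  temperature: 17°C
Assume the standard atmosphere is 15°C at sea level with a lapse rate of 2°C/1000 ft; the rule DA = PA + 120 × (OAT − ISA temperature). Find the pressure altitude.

4500 ft

DA = PA + 120 × (OAT − (15 − 2·PA/1000)) = PA + 120·OAT − 1800 + 0.24·PA = 1.24·PA + 120·OAT − 1800.
So 1.24·PA = 5820 − 120 × 17 + 1800 = 5580.
PA = 5580 / 1.24 = 4500 ft.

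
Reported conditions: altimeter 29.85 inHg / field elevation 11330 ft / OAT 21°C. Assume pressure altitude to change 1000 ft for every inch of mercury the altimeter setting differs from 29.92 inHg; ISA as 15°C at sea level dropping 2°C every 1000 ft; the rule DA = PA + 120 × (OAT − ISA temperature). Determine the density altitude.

14856 ft

Pressure altitude = 11330 + (29.92 − 29.85) × 1000 = 11330 + (+70) = 11400 ft.
ISA temperature at 11400 ft = 15 − 2 × (11400/1000) = -7.8°C.
ISA deviation = 21 − (-7.8) = +28.8°C.
Density altitude = 11400 + 120 × (28.8) = 14856 ft.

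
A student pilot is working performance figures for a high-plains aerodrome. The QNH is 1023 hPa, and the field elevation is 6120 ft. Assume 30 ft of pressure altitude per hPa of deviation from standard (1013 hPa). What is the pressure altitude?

5820 ft

Pressure correction = (1013 − 1023) × 30 = -300 ft.
Pressure altitude = 6120 + (-300) = 5820 ft.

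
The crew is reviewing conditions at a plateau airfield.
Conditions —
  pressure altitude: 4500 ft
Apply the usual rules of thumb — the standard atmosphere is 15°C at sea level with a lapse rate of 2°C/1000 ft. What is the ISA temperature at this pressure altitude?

ISA temperature = 15 − 2 × (4500/1000) = 15 − 9 = 6°C.

6°C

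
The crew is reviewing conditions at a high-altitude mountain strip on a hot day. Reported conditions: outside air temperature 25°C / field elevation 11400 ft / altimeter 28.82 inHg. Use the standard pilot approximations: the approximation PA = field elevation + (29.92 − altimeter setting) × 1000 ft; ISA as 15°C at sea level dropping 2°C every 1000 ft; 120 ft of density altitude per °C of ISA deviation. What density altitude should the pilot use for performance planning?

16700 ft

Pressure altitude = 11400 + (29.92 − 28.82) × 1000 = 11400 + (+1100) = 12500 ft.
ISA temperature at 12500 ft = 15 − 2 × (12500/1000) = -10°C.
ISA deviation = 25 − (-10) = +35°C.
Density altitude = 12500 + 120 × (35) = 16700 ft.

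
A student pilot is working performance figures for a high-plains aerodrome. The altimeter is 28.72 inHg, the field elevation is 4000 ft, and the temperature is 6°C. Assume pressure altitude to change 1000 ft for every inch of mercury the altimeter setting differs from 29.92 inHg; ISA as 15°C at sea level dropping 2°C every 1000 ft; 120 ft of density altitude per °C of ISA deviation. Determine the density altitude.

Pressure altitude = 4000 + (29.92 − 28.72) × 1000 = 4000 + (+1200) = 5200 ft.
ISA temperature at 5200 ft = 15 − 2 × (5200/1000) = 4.6°C.
ISA deviation = 6 − 4.6 = +1.4°C.
Density altitude = 5200 + 120 × (1.4) = 5368 ft.

5368 ft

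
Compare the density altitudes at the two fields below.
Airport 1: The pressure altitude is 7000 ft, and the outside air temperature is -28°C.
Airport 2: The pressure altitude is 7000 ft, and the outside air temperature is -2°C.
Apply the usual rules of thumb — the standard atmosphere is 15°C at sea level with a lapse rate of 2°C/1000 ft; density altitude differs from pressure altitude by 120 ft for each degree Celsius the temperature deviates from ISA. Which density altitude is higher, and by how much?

Airport 1: ISA temp = 1°C, deviation -29°C, DA = 7000 + 120 × (-29) = 3520 ft.
Airport 2: ISA temp = 1°C, deviation -3°C, DA = 7000 + 120 × (-3) = 6640 ft.
Airport 2 is higher by 6640 − 3520 = 3120 ft.

Airport 2 by 3120 ft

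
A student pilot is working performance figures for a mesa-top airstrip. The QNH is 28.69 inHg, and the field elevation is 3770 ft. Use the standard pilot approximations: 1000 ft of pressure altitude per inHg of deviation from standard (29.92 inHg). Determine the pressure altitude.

Pressure correction = (29.92 − 28.69) × 1000 = +1230 ft.
Pressure altitude = 3770 + (+1230) = 5000 ft.

5000 ft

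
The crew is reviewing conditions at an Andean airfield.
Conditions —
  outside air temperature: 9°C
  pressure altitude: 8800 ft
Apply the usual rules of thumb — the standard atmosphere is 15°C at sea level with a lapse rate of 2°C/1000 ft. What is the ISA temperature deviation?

ISA temperature at 8800 ft = 15 − 2 × (8800/1000) = -2.6°C.
Deviation = OAT − ISA = 9 − (-2.6) = +11.6°C.

ISA+11.6°C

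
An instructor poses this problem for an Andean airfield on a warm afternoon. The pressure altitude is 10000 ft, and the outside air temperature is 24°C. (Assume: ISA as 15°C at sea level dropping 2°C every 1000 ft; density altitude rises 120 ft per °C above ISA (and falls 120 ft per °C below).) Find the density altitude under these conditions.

13480 ft

ISA temperature at 10000 ft = 15 − 2 × (10000/1000) = -5°C.
ISA deviation = 24 − (-5) = +29°C.
Density altitude = 10000 + 120 × (29) = 10000 + (+3480) = 13480 ft.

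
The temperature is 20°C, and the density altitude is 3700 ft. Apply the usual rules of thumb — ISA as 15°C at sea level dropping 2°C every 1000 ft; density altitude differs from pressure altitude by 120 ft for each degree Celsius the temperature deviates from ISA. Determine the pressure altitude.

2500 ft

DA = PA + 120 × (OAT − (15 − 2·PA/1000)) = PA + 120·OAT − 1800 + 0.24·PA = 1.24·PA + 120·OAT − 1800.
So 1.24·PA = 3700 − 120 × 20 + 1800 = 3100.
PA = 3100 / 1.24 = 2500 ft.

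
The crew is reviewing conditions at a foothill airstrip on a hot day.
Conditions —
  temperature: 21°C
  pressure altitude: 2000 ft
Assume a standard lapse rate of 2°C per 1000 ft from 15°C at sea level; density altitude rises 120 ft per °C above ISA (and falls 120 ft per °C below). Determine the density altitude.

3200 ft

ISA temperature at 2000 ft = 15 − 2 × (2000/1000) = 11°C.
ISA deviation = 21 − 11 = +10°C.
Density altitude = 2000 + 120 × (10) = 2000 + (+1200) = 3200 ft.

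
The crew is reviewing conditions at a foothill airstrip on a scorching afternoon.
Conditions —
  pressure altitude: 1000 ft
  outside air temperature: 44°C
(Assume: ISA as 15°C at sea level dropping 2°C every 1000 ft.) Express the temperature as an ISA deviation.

ISA temperature at 1000 ft = 15 − 2 × (1000/1000) = 13°C.
Deviation = OAT − ISA = 44 − 13 = +31°C.

ISA+31°C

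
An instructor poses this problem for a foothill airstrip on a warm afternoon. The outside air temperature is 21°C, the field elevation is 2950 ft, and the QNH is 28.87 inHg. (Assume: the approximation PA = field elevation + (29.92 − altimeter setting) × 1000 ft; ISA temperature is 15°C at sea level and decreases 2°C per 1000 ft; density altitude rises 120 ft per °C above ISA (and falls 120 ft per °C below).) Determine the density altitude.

5680 ft

Pressure altitude = 2950 + (29.92 − 28.87) × 1000 = 2950 + (+1050) = 4000 ft.
ISA temperature at 4000 ft = 15 − 2 × (4000/1000) = 7°C.
ISA deviation = 21 − 7 = +14°C.
Density altitude = 4000 + 120 × (14) = 5680 ft.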